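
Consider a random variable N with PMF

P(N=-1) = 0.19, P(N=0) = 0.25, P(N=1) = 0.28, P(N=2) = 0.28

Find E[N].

E[N] = Σ n·P(N=n)
 = (-1)·0.19 + 0·0.25 + 1·0.28 + 2·0.28
 = (-0.19) + 0 + 0.28 + 0.56
 = 0.65

0.65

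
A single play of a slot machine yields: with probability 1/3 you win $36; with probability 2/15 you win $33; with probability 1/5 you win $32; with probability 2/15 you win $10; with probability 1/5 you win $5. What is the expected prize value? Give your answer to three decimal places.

25.133

E[payout] = 36·1/3 + 33·2/15 + 32·1/5 + 10·2/15 + 5·1/5
 = 12 + 22/5 + 32/5 + 4/3 + 1
 = 377/15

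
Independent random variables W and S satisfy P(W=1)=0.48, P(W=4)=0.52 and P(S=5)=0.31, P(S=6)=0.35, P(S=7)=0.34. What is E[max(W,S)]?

E[max(W,S)] = Σ_w Σ_s max(w,s) · P(W=w)P(S=s)
 = 5·0.1488 + 6·0.168 + 7·0.1632 + 5·0.1612 + 6·0.182 + 7·0.1768
 = 0.744 + 1.008 + 1.1424 + 0.806 + 1.092 + 1.2376
 = 6.03

6.03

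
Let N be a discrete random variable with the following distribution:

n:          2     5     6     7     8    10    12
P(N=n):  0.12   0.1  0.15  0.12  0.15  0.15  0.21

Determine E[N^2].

E[N^2] = Σ n^2·P(N=n)
 = 4·0.12 + 25·0.1 + 36·0.15 + 49·0.12 + 64·0.15 + 100·0.15 + 144·0.21
 = 0.48 + 2.5 + 5.4 + 5.88 + 9.6 + 15 + 30.24
 = 69.1

69.1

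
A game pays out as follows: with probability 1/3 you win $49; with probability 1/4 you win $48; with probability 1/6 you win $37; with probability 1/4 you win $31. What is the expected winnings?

42.25

E[payout] = 49·1/3 + 48·1/4 + 37·1/6 + 31·1/4
 = 49/3 + 12 + 37/6 + 31/4
 = 169/4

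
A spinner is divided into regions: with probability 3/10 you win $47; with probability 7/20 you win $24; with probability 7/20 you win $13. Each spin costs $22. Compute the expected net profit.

E[payout] = 47·3/10 + 24·7/20 + 13·7/20
 = 141/10 + 42/5 + 91/20
 = 541/20
Net = 541/20 - 22 = 101/20

5.05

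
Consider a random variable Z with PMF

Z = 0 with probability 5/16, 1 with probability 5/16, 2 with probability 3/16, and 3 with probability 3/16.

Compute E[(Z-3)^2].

E[(Z-3)^2] = Σ (z-3)^2·P(Z=z)
 = 9·5/16 + 4·5/16 + 1·3/16 + 0·3/16
 = 45/16 + 5/4 + 3/16 + 0
 = 17/4

4.25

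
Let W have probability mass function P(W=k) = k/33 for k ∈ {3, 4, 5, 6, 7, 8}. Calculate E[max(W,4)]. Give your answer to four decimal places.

6.1212

E[max(W,4)] = Σ max(w,4)·P(W=w)
 = 4·1/11 + 4·4/33 + 5·5/33 + 6·2/11 + 7·7/33 + 8·8/33
 = 4/11 + 16/33 + 25/33 + 12/11 + 49/33 + 64/33
 = 202/33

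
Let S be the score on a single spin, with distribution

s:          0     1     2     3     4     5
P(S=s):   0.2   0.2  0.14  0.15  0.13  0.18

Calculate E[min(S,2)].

1.4

E[min(S,2)] = Σ min(s,2)·P(S=s)
 = 0·0.2 + 1·0.2 + 2·0.14 + 2·0.15 + 2·0.13 + 2·0.18
 = 0 + 0.2 + 0.28 + 0.3 + 0.26 + 0.36
 = 1.4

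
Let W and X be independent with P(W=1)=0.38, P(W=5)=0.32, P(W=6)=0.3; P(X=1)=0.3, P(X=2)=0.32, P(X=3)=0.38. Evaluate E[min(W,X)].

1.6696

E[min(W,X)] = Σ_w Σ_x min(w,x) · P(W=w)P(X=x)
 = 1·0.114 + 1·0.1216 + 1·0.1444 + 1·0.096 + 2·0.1024 + 3·0.1216 + 1·0.09 + 2·0.096 + 3·0.114
 = 0.114 + 0.1216 + 0.1444 + 0.096 + 0.2048 + 0.3648 + 0.09 + 0.192 + 0.342
 = 1.6696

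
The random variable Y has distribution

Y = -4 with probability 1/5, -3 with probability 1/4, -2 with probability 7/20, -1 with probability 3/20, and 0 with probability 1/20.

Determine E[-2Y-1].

E[-2Y-1] = Σ (-2y-1)·P(Y=y)
 = 7·1/5 + 5·1/4 + 3·7/20 + 1·3/20 + (-1)·1/20
 = 7/5 + 5/4 + 21/20 + 3/20 + (-1/20)
 = 19/5

3.8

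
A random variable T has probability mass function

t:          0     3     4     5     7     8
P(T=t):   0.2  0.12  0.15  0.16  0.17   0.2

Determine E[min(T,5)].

3.61

E[min(T,5)] = Σ min(t,5)·P(T=t)
 = 0·0.2 + 3·0.12 + 4·0.15 + 5·0.16 + 5·0.17 + 5·0.2
 = 0 + 0.36 + 0.6 + 0.8 + 0.85 + 1
 = 3.61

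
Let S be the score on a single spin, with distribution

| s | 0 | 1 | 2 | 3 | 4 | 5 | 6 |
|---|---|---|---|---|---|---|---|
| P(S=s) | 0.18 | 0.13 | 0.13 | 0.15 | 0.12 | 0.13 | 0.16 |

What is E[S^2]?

12.93

E[S^2] = Σ s^2·P(S=s)
 = 0·0.18 + 1·0.13 + 4·0.13 + 9·0.15 + 16·0.12 + 25·0.13 + 36·0.16
 = 0 + 0.13 + 0.52 + 1.35 + 1.92 + 3.25 + 5.76
 = 12.93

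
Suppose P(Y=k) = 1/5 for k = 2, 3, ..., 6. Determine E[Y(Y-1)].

14

E[Y(Y-1)] = Σ y(y-1)·P(Y=y)
 = 2·1/5 + 6·1/5 + 12·1/5 + 20·1/5 + 30·1/5
 = 2/5 + 6/5 + 12/5 + 4 + 6
 = 14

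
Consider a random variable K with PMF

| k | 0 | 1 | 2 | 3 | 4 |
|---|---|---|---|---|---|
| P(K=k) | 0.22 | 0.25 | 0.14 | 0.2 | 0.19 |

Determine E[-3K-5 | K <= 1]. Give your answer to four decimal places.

-6.5957

P(K <= 1) = 0.22 + 0.25 = 0.47.
E[-3K-5 | K <= 1] = [(-5)·0.22 + (-8)·0.25] / 0.47
 = -3.1 / 0.47
 = -310/47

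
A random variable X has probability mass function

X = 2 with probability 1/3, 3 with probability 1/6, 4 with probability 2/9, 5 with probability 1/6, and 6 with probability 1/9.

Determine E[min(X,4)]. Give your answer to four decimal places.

E[min(X,4)] = Σ min(x,4)·P(X=x)
 = 2·1/3 + 3·1/6 + 4·2/9 + 4·1/6 + 4·1/9
 = 2/3 + 1/2 + 8/9 + 2/3 + 4/9
 = 19/6

3.1667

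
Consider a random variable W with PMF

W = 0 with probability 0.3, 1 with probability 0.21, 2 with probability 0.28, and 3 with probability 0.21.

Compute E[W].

1.4

E[W] = Σ w·P(W=w)
 = 0·0.3 + 1·0.21 + 2·0.28 + 3·0.21
 = 0 + 0.21 + 0.56 + 0.63
 = 1.4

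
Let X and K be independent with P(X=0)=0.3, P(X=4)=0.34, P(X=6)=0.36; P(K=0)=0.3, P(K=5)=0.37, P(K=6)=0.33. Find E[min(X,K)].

E[min(X,K)] = Σ_x Σ_k min(x,k) · P(X=x)P(K=k)
 = 0·0.09 + 0·0.111 + 0·0.099 + 0·0.102 + 4·0.1258 + 4·0.1122 + 0·0.108 + 5·0.1332 + 6·0.1188
 = 0 + 0 + 0 + 0 + 0.5032 + 0.4488 + 0 + 0.666 + 0.7128
 = 2.3308

2.3308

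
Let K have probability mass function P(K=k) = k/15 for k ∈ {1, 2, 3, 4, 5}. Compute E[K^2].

15

E[K^2] = Σ k^2·P(K=k)
 = 1·1/15 + 4·2/15 + 9·1/5 + 16·4/15 + 25·1/3
 = 1/15 + 8/15 + 9/5 + 64/15 + 25/3
 = 15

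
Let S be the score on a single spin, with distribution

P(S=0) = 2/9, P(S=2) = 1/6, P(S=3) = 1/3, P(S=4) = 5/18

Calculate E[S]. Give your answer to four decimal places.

E[S] = Σ s·P(S=s)
 = 0·2/9 + 2·1/6 + 3·1/3 + 4·5/18
 = 0 + 1/3 + 1 + 10/9
 = 22/9

2.4444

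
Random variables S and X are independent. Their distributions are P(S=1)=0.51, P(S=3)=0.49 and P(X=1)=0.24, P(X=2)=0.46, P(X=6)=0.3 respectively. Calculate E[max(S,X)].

E[max(S,X)] = Σ_s Σ_x max(s,x) · P(S=s)P(X=x)
 = 1·0.1224 + 2·0.2346 + 6·0.153 + 3·0.1176 + 3·0.2254 + 6·0.147
 = 0.1224 + 0.4692 + 0.918 + 0.3528 + 0.6762 + 0.882
 = 3.4206

3.4206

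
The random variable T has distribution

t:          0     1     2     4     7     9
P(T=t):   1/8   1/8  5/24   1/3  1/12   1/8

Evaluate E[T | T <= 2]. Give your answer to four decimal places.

P(T <= 2) = 1/8 + 1/8 + 5/24 = 11/24.
E[T | T <= 2] = [0·1/8 + 1·1/8 + 2·5/24] / (11/24)
 = 13/24 / (11/24)
 = 13/11

1.1818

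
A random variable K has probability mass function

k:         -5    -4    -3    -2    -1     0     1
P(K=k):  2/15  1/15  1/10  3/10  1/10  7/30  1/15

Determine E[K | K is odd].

P(K is odd) = 2/15 + 1/10 + 1/10 + 1/15 = 2/5.
E[K | K is odd] = [(-5)·2/15 + (-3)·1/10 + (-1)·1/10 + 1·1/15] / (2/5)
 = -1 / (2/5)
 = -5/2

-2.5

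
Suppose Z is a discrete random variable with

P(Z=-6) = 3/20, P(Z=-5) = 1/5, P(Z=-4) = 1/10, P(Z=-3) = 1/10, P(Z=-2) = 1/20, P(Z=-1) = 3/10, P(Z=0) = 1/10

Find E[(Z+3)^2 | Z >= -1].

5.25

P(Z >= -1) = 3/10 + 1/10 = 2/5.
E[(Z+3)^2 | Z >= -1] = [4·3/10 + 9·1/10] / (2/5)
 = 21/10 / (2/5)
 = 21/4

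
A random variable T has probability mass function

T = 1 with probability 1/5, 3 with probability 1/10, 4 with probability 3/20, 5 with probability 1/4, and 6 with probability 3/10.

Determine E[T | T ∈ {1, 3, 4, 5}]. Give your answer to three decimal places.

3.357

P(T ∈ {1, 3, 4, 5}) = 1/5 + 1/10 + 3/20 + 1/4 = 7/10.
E[T | T ∈ {1, 3, 4, 5}] = [1·1/5 + 3·1/10 + 4·3/20 + 5·1/4] / (7/10)
 = 47/20 / (7/10)
 = 47/14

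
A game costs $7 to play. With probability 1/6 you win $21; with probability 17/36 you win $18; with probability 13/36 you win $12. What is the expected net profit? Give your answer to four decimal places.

E[payout] = 21·1/6 + 18·17/36 + 12·13/36
 = 7/2 + 17/2 + 13/3
 = 49/3
Net = 49/3 - 7 = 28/3

9.3333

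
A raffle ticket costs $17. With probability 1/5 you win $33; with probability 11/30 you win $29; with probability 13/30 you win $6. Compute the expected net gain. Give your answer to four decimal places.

E[payout] = 33·1/5 + 29·11/30 + 6·13/30
 = 33/5 + 319/30 + 13/5
 = 119/6
Net = 119/6 - 17 = 17/6

2.8333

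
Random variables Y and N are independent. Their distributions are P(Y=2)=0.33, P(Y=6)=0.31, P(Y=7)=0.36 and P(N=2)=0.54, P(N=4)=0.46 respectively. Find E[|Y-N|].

2.7272

E[|Y-N|] = Σ_y Σ_n |y-n| · P(Y=y)P(N=n)
 = 0·0.1782 + 2·0.1518 + 4·0.1674 + 2·0.1426 + 5·0.1944 + 3·0.1656
 = 0 + 0.3036 + 0.6696 + 0.2852 + 0.972 + 0.4968
 = 2.7272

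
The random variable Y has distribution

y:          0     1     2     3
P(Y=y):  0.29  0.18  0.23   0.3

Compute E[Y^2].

3.8

E[Y^2] = Σ y^2·P(Y=y)
 = 0·0.29 + 1·0.18 + 4·0.23 + 9·0.3
 = 0 + 0.18 + 0.92 + 2.7
 = 3.8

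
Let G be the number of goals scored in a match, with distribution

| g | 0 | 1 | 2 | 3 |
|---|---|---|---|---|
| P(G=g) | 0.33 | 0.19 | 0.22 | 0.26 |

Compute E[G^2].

3.41

E[G^2] = Σ g^2·P(G=g)
 = 0·0.33 + 1·0.19 + 4·0.22 + 9·0.26
 = 0 + 0.19 + 0.88 + 2.34
 = 3.41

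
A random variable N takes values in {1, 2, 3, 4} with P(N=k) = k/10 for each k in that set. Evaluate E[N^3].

35.4

E[N^3] = Σ n^3·P(N=n)
 = 1·1/10 + 8·1/5 + 27·3/10 + 64·2/5
 = 1/10 + 8/5 + 81/10 + 128/5
 = 177/5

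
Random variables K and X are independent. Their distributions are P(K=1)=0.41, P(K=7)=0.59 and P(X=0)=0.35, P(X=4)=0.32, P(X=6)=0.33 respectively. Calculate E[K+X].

E[K+X] = Σ_k Σ_x (k+x) · P(K=k)P(X=x)
 = 1·0.1435 + 5·0.1312 + 7·0.1353 + 7·0.2065 + 11·0.1888 + 13·0.1947
 = 0.1435 + 0.656 + 0.9471 + 1.4455 + 2.0768 + 2.5311
 = 7.8

7.8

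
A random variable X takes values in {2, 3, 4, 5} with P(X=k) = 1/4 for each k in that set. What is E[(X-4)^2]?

E[(X-4)^2] = Σ (x-4)^2·P(X=x)
 = 4·1/4 + 1·1/4 + 0·1/4 + 1·1/4
 = 1 + 1/4 + 0 + 1/4
 = 3/2

1.5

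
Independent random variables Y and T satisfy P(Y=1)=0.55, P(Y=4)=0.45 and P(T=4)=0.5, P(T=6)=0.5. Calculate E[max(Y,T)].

E[max(Y,T)] = Σ_y Σ_t max(y,t) · P(Y=y)P(T=t)
 = 4·0.275 + 6·0.275 + 4·0.225 + 6·0.225
 = 1.1 + 1.65 + 0.9 + 1.35
 = 5

5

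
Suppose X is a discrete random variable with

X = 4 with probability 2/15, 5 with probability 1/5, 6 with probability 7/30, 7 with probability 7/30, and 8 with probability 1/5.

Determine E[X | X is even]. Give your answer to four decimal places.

6.2353

P(X is even) = 2/15 + 7/30 + 1/5 = 17/30.
E[X | X is even] = [4·2/15 + 6·7/30 + 8·1/5] / (17/30)
 = 53/15 / (17/30)
 = 106/17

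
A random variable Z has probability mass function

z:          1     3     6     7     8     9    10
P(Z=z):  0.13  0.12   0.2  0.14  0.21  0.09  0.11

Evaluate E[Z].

E[Z] = Σ z·P(Z=z)
 = 1·0.13 + 3·0.12 + 6·0.2 + 7·0.14 + 8·0.21 + 9·0.09 + 10·0.11
 = 0.13 + 0.36 + 1.2 + 0.98 + 1.68 + 0.81 + 1.1
 = 6.26

6.26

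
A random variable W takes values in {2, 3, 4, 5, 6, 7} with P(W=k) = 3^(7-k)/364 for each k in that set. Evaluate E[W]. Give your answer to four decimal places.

E[W] = Σ w·P(W=w)
 = 2·243/364 + 3·81/364 + 4·27/364 + 5·9/364 + 6·3/364 + 7·1/364
 = 243/182 + 243/364 + 27/91 + 45/364 + 9/182 + 1/52
 = 907/364

2.4918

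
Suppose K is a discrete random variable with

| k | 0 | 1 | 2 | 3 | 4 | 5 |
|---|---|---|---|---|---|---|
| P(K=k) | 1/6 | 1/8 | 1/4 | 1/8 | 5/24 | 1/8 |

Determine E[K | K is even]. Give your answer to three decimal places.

2.133

P(K is even) = 1/6 + 1/4 + 5/24 = 5/8.
E[K | K is even] = [0·1/6 + 2·1/4 + 4·5/24] / (5/8)
 = 4/3 / (5/8)
 = 32/15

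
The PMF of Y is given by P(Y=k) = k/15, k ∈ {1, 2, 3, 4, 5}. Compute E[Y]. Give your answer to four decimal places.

3.6667

E[Y] = Σ y·P(Y=y)
 = 1·1/15 + 2·2/15 + 3·1/5 + 4·4/15 + 5·1/3
 = 1/15 + 4/15 + 3/5 + 16/15 + 5/3
 = 11/3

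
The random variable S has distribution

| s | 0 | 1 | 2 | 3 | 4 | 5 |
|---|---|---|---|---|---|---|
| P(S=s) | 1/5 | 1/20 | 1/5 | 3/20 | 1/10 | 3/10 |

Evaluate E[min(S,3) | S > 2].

P(S > 2) = 3/20 + 1/10 + 3/10 = 11/20.
E[min(S,3) | S > 2] = [3·3/20 + 3·1/10 + 3·3/10] / (11/20)
 = 33/20 / (11/20)
 = 3

3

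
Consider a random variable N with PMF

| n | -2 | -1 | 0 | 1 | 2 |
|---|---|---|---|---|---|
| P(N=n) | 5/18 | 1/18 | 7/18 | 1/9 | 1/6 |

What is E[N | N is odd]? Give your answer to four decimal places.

0.3333

P(N is odd) = 1/18 + 1/9 = 1/6.
E[N | N is odd] = [(-1)·1/18 + 1·1/9] / (1/6)
 = 1/18 / (1/6)
 = 1/3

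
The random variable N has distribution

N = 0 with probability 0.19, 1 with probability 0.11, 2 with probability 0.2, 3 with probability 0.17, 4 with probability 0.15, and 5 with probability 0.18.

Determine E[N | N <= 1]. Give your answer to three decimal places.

P(N <= 1) = 0.19 + 0.11 = 0.3.
E[N | N <= 1] = [0·0.19 + 1·0.11] / 0.3
 = 0.11 / 0.3
 = 11/30

0.367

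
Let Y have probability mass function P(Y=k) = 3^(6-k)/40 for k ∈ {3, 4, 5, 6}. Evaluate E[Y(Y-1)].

9

E[Y(Y-1)] = Σ y(y-1)·P(Y=y)
 = 6·27/40 + 12·9/40 + 20·3/40 + 30·1/40
 = 81/20 + 27/10 + 3/2 + 3/4
 = 9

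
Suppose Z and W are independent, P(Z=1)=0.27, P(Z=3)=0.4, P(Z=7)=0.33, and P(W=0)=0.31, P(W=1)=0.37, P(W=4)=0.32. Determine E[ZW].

E[ZW] = Σ_z Σ_w zw · P(Z=z)P(W=w)
 = 0·0.0837 + 1·0.0999 + 4·0.0864 + 0·0.124 + 3·0.148 + 12·0.128 + 0·0.1023 + 7·0.1221 + 28·0.1056
 = 0 + 0.0999 + 0.3456 + 0 + 0.444 + 1.536 + 0 + 0.8547 + 2.9568
 = 6.237

6.237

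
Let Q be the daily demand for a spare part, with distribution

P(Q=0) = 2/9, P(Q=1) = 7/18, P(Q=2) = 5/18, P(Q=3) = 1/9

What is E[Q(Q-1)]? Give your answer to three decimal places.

E[Q(Q-1)] = Σ q(q-1)·P(Q=q)
 = 0·2/9 + 0·7/18 + 2·5/18 + 6·1/9
 = 0 + 0 + 5/9 + 2/3
 = 11/9

1.222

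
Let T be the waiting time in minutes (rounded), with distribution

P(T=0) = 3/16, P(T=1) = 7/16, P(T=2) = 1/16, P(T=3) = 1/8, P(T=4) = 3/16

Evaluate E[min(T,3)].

1.5

E[min(T,3)] = Σ min(t,3)·P(T=t)
 = 0·3/16 + 1·7/16 + 2·1/16 + 3·1/8 + 3·3/16
 = 0 + 7/16 + 1/8 + 3/8 + 9/16
 = 3/2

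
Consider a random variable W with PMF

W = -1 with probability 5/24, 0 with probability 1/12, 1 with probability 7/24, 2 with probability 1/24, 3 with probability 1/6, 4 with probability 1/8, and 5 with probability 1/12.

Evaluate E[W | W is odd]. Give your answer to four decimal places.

P(W is odd) = 5/24 + 7/24 + 1/6 + 1/12 = 3/4.
E[W | W is odd] = [(-1)·5/24 + 1·7/24 + 3·1/6 + 5·1/12] / (3/4)
 = 1 / (3/4)
 = 4/3

1.3333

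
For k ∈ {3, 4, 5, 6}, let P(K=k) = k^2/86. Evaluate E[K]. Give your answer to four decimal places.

5.0233

E[K] = Σ k·P(K=k)
 = 3·9/86 + 4·8/43 + 5·25/86 + 6·18/43
 = 27/86 + 32/43 + 125/86 + 108/43
 = 216/43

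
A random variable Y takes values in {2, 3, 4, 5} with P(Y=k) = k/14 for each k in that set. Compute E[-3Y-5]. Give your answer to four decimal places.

-16.5714

E[-3Y-5] = Σ (-3y-5)·P(Y=y)
 = (-11)·1/7 + (-14)·3/14 + (-17)·2/7 + (-20)·5/14
 = (-11/7) + (-3) + (-34/7) + (-50/7)
 = -116/7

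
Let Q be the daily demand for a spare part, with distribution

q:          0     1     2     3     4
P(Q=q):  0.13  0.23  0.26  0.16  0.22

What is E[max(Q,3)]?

E[max(Q,3)] = Σ max(q,3)·P(Q=q)
 = 3·0.13 + 3·0.23 + 3·0.26 + 3·0.16 + 4·0.22
 = 0.39 + 0.69 + 0.78 + 0.48 + 0.88
 = 3.22

3.22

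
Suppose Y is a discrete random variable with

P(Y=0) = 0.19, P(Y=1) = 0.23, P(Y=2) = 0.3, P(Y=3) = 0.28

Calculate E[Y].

1.67

E[Y] = Σ y·P(Y=y)
 = 0·0.19 + 1·0.23 + 2·0.3 + 3·0.28
 = 0 + 0.23 + 0.6 + 0.84
 = 1.67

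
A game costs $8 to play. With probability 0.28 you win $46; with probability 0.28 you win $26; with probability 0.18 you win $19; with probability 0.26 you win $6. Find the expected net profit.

17.14

E[payout] = 46·0.28 + 26·0.28 + 19·0.18 + 6·0.26
 = 12.88 + 7.28 + 3.42 + 1.56
 = 25.14
Net = 25.14 - 8 = 17.14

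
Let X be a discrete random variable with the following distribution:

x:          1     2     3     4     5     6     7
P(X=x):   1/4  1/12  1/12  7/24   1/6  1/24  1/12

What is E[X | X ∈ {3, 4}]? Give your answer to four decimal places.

3.7778

P(X ∈ {3, 4}) = 1/12 + 7/24 = 3/8.
E[X | X ∈ {3, 4}] = [3·1/12 + 4·7/24] / (3/8)
 = 17/12 / (3/8)
 = 34/9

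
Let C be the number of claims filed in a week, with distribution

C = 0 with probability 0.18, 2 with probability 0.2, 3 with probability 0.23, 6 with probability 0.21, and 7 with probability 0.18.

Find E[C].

3.61

E[C] = Σ c·P(C=c)
 = 0·0.18 + 2·0.2 + 3·0.23 + 6·0.21 + 7·0.18
 = 0 + 0.4 + 0.69 + 1.26 + 1.26
 = 3.61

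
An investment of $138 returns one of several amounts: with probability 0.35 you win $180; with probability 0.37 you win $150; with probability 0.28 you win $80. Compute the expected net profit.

2.9

E[payout] = 180·0.35 + 150·0.37 + 80·0.28
 = 63 + 55.5 + 22.4
 = 140.9
Net = 140.9 - 138 = 2.9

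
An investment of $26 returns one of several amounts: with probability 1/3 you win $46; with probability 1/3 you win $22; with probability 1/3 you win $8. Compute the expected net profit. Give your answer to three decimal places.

-0.667

E[payout] = 46·1/3 + 22·1/3 + 8·1/3
 = 46/3 + 22/3 + 8/3
 = 76/3
Net = 76/3 - 26 = -2/3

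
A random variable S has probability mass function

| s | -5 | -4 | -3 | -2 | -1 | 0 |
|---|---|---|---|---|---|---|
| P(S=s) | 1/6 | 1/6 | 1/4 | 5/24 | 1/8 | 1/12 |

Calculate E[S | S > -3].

-1.3

P(S > -3) = 5/24 + 1/8 + 1/12 = 5/12.
E[S | S > -3] = [(-2)·5/24 + (-1)·1/8 + 0·1/12] / (5/12)
 = -13/24 / (5/12)
 = -13/10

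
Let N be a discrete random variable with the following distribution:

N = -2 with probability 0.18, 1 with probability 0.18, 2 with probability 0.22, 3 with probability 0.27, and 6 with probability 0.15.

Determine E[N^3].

E[N^3] = Σ n^3·P(N=n)
 = (-8)·0.18 + 1·0.18 + 8·0.22 + 27·0.27 + 216·0.15
 = (-1.44) + 0.18 + 1.76 + 7.29 + 32.4
 = 40.19

40.19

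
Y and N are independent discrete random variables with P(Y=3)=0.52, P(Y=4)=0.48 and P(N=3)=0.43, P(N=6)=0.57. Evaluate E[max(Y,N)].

4.9164

E[max(Y,N)] = Σ_y Σ_n max(y,n) · P(Y=y)P(N=n)
 = 3·0.2236 + 6·0.2964 + 4·0.2064 + 6·0.2736
 = 0.6708 + 1.7784 + 0.8256 + 1.6416
 = 4.9164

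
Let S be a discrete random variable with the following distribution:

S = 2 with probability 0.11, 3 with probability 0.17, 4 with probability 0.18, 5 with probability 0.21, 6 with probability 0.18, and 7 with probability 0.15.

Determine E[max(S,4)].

5.02

E[max(S,4)] = Σ max(s,4)·P(S=s)
 = 4·0.11 + 4·0.17 + 4·0.18 + 5·0.21 + 6·0.18 + 7·0.15
 = 0.44 + 0.68 + 0.72 + 1.05 + 1.08 + 1.05
 = 5.02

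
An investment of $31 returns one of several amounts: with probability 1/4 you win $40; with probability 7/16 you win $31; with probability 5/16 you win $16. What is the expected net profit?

E[payout] = 40·1/4 + 31·7/16 + 16·5/16
 = 10 + 217/16 + 5
 = 457/16
Net = 457/16 - 31 = -39/16

-2.4375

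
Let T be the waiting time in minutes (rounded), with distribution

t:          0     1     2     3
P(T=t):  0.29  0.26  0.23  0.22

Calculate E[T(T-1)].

E[T(T-1)] = Σ t(t-1)·P(T=t)
 = 0·0.29 + 0·0.26 + 2·0.23 + 6·0.22
 = 0 + 0 + 0.46 + 1.32
 = 1.78

1.78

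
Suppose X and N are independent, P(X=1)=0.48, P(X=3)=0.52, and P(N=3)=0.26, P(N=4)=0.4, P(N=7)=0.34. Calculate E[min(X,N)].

E[min(X,N)] = Σ_x Σ_n min(x,n) · P(X=x)P(N=n)
 = 1·0.1248 + 1·0.192 + 1·0.1632 + 3·0.1352 + 3·0.208 + 3·0.1768
 = 0.1248 + 0.192 + 0.1632 + 0.4056 + 0.624 + 0.5304
 = 2.04

2.04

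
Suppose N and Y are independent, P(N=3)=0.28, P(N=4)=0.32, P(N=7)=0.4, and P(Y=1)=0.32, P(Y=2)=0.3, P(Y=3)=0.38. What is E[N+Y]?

E[N+Y] = Σ_n Σ_y (n+y) · P(N=n)P(Y=y)
 = 4·0.0896 + 5·0.084 + 6·0.1064 + 5·0.1024 + 6·0.096 + 7·0.1216 + 8·0.128 + 9·0.12 + 10·0.152
 = 0.3584 + 0.42 + 0.6384 + 0.512 + 0.576 + 0.8512 + 1.024 + 1.08 + 1.52
 = 6.98

6.98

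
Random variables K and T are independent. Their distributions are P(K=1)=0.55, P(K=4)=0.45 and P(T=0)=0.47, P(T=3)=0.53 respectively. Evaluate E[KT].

E[KT] = Σ_k Σ_t kt · P(K=k)P(T=t)
 = 0·0.2585 + 3·0.2915 + 0·0.2115 + 12·0.2385
 = 0 + 0.8745 + 0 + 2.862
 = 3.7365

3.7365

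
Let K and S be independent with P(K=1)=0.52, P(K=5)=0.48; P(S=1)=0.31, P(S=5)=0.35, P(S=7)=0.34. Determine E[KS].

E[KS] = Σ_k Σ_s ks · P(K=k)P(S=s)
 = 1·0.1612 + 5·0.182 + 7·0.1768 + 5·0.1488 + 25·0.168 + 35·0.1632
 = 0.1612 + 0.91 + 1.2376 + 0.744 + 4.2 + 5.712
 = 12.9648

12.9648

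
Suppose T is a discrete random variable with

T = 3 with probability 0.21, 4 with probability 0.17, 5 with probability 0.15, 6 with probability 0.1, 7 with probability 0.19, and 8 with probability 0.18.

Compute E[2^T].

86

E[2^T] = Σ 2^t·P(T=t)
 = 8·0.21 + 16·0.17 + 32·0.15 + 64·0.1 + 128·0.19 + 256·0.18
 = 1.68 + 2.72 + 4.8 + 6.4 + 24.32 + 46.08
 = 86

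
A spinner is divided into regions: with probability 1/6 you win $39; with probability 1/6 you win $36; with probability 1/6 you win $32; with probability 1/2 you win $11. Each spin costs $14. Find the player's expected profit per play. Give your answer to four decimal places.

E[payout] = 39·1/6 + 36·1/6 + 32·1/6 + 11·1/2
 = 13/2 + 6 + 16/3 + 11/2
 = 70/3
Net = 70/3 - 14 = 28/3

9.3333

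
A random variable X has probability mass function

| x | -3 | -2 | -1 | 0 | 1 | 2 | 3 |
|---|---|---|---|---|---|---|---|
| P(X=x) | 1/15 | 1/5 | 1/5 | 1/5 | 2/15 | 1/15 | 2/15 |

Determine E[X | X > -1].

1.25

P(X > -1) = 1/5 + 2/15 + 1/15 + 2/15 = 8/15.
E[X | X > -1] = [0·1/5 + 1·2/15 + 2·1/15 + 3·2/15] / (8/15)
 = 2/3 / (8/15)
 = 5/4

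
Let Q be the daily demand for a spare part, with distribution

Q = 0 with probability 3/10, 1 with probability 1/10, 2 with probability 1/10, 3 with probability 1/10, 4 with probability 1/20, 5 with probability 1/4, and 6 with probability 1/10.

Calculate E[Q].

E[Q] = Σ q·P(Q=q)
 = 0·3/10 + 1·1/10 + 2·1/10 + 3·1/10 + 4·1/20 + 5·1/4 + 6·1/10
 = 0 + 1/10 + 1/5 + 3/10 + 1/5 + 5/4 + 3/5
 = 53/20

2.65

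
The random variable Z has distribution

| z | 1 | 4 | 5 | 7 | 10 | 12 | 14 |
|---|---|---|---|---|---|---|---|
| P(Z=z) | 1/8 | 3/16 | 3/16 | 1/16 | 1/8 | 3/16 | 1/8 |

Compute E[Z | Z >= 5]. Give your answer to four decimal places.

9.6364

P(Z >= 5) = 3/16 + 1/16 + 1/8 + 3/16 + 1/8 = 11/16.
E[Z | Z >= 5] = [5·3/16 + 7·1/16 + 10·1/8 + 12·3/16 + 14·1/8] / (11/16)
 = 53/8 / (11/16)
 = 106/11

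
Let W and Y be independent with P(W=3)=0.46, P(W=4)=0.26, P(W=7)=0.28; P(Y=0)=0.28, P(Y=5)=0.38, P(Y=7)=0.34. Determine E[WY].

18.7464

E[WY] = Σ_w Σ_y wy · P(W=w)P(Y=y)
 = 0·0.1288 + 15·0.1748 + 21·0.1564 + 0·0.0728 + 20·0.0988 + 28·0.0884 + 0·0.0784 + 35·0.1064 + 49·0.0952
 = 0 + 2.622 + 3.2844 + 0 + 1.976 + 2.4752 + 0 + 3.724 + 4.6648
 = 18.7464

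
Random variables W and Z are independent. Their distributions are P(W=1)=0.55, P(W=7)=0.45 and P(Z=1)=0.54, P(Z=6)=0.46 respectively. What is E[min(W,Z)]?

E[min(W,Z)] = Σ_w Σ_z min(w,z) · P(W=w)P(Z=z)
 = 1·0.297 + 1·0.253 + 1·0.243 + 6·0.207
 = 0.297 + 0.253 + 0.243 + 1.242
 = 2.035

2.035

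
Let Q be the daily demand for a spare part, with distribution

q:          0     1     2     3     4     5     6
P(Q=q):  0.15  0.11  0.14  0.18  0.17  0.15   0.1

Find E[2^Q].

E[2^Q] = Σ 2^q·P(Q=q)
 = 1·0.15 + 2·0.11 + 4·0.14 + 8·0.18 + 16·0.17 + 32·0.15 + 64·0.1
 = 0.15 + 0.22 + 0.56 + 1.44 + 2.72 + 4.8 + 6.4
 = 16.29

16.29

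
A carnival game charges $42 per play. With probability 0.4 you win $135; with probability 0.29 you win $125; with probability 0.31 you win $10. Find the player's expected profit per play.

51.35

E[payout] = 135·0.4 + 125·0.29 + 10·0.31
 = 54 + 36.25 + 3.1
 = 93.35
Net = 93.35 - 42 = 51.35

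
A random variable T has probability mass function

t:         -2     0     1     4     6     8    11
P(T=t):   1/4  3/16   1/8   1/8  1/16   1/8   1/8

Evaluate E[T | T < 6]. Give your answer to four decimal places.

P(T < 6) = 1/4 + 3/16 + 1/8 + 1/8 = 11/16.
E[T | T < 6] = [(-2)·1/4 + 0·3/16 + 1·1/8 + 4·1/8] / (11/16)
 = 1/8 / (11/16)
 = 2/11

0.1818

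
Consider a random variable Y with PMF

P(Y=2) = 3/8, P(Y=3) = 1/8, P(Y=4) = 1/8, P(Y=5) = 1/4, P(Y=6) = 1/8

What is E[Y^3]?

72.625

E[Y^3] = Σ y^3·P(Y=y)
 = 8·3/8 + 27·1/8 + 64·1/8 + 125·1/4 + 216·1/8
 = 3 + 27/8 + 8 + 125/4 + 27
 = 581/8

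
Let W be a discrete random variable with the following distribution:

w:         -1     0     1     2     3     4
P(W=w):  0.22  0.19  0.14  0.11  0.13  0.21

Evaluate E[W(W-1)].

E[W(W-1)] = Σ w(w-1)·P(W=w)
 = 2·0.22 + 0·0.19 + 0·0.14 + 2·0.11 + 6·0.13 + 12·0.21
 = 0.44 + 0 + 0 + 0.22 + 0.78 + 2.52
 = 3.96

3.96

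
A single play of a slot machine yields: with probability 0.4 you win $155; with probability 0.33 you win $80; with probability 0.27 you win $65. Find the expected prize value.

105.95

E[payout] = 155·0.4 + 80·0.33 + 65·0.27
 = 62 + 26.4 + 17.55
 = 105.95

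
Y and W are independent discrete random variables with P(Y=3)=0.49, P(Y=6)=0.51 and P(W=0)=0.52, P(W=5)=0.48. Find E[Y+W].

E[Y+W] = Σ_y Σ_w (y+w) · P(Y=y)P(W=w)
 = 3·0.2548 + 8·0.2352 + 6·0.2652 + 11·0.2448
 = 0.7644 + 1.8816 + 1.5912 + 2.6928
 = 6.93

6.93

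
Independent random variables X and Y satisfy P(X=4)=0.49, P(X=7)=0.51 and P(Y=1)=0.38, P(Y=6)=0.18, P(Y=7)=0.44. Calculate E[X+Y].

10.07

E[X+Y] = Σ_x Σ_y (x+y) · P(X=x)P(Y=y)
 = 5·0.1862 + 10·0.0882 + 11·0.2156 + 8·0.1938 + 13·0.0918 + 14·0.2244
 = 0.931 + 0.882 + 2.3716 + 1.5504 + 1.1934 + 3.1416
 = 10.07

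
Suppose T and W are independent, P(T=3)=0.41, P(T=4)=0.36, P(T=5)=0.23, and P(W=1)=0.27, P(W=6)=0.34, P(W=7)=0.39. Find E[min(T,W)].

E[min(T,W)] = Σ_t Σ_w min(t,w) · P(T=t)P(W=w)
 = 1·0.1107 + 3·0.1394 + 3·0.1599 + 1·0.0972 + 4·0.1224 + 4·0.1404 + 1·0.0621 + 5·0.0782 + 5·0.0897
 = 0.1107 + 0.4182 + 0.4797 + 0.0972 + 0.4896 + 0.5616 + 0.0621 + 0.391 + 0.4485
 = 3.0586

3.0586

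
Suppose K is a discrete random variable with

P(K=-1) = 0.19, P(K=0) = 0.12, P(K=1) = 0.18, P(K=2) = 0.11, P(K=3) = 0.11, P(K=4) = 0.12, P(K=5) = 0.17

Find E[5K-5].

4.35

E[5K-5] = Σ (5k-5)·P(K=k)
 = (-10)·0.19 + (-5)·0.12 + 0·0.18 + 5·0.11 + 10·0.11 + 15·0.12 + 20·0.17
 = (-1.9) + (-0.6) + 0 + 0.55 + 1.1 + 1.8 + 3.4
 = 4.35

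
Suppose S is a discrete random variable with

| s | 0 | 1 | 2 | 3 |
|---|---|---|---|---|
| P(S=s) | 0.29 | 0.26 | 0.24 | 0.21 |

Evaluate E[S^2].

3.11

E[S^2] = Σ s^2·P(S=s)
 = 0·0.29 + 1·0.26 + 4·0.24 + 9·0.21
 = 0 + 0.26 + 0.96 + 1.89
 = 3.11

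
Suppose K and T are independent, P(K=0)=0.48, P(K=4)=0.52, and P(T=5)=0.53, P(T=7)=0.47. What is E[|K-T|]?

E[|K-T|] = Σ_k Σ_t |k-t| · P(K=k)P(T=t)
 = 5·0.2544 + 7·0.2256 + 1·0.2756 + 3·0.2444
 = 1.272 + 1.5792 + 0.2756 + 0.7332
 = 3.86

3.86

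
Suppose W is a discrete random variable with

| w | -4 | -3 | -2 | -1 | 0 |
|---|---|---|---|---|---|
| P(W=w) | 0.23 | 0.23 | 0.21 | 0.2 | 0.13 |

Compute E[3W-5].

E[3W-5] = Σ (3w-5)·P(W=w)
 = (-17)·0.23 + (-14)·0.23 + (-11)·0.21 + (-8)·0.2 + (-5)·0.13
 = (-3.91) + (-3.22) + (-2.31) + (-1.6) + (-0.65)
 = -11.69

-11.69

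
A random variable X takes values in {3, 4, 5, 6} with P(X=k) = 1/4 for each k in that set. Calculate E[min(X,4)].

E[min(X,4)] = Σ min(x,4)·P(X=x)
 = 3·1/4 + 4·1/4 + 4·1/4 + 4·1/4
 = 3/4 + 1 + 1 + 1
 = 15/4

3.75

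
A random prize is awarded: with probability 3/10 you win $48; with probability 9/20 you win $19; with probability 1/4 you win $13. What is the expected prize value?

E[payout] = 48·3/10 + 19·9/20 + 13·1/4
 = 72/5 + 171/20 + 13/4
 = 131/5

26.2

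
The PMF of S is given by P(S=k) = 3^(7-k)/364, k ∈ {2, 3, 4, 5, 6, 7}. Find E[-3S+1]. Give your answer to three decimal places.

-6.475

E[-3S+1] = Σ (-3s+1)·P(S=s)
 = (-5)·243/364 + (-8)·81/364 + (-11)·27/364 + (-14)·9/364 + (-17)·3/364 + (-20)·1/364
 = (-1215/364) + (-162/91) + (-297/364) + (-9/26) + (-51/364) + (-5/91)
 = -2357/364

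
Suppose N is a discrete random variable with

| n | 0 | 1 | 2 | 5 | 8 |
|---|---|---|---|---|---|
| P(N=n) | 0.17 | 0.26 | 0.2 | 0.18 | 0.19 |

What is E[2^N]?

55.89

E[2^N] = Σ 2^n·P(N=n)
 = 1·0.17 + 2·0.26 + 4·0.2 + 32·0.18 + 256·0.19
 = 0.17 + 0.52 + 0.8 + 5.76 + 48.64
 = 55.89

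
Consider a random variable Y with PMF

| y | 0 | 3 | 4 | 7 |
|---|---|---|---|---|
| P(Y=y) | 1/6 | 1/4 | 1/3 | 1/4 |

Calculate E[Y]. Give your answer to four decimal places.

3.8333

E[Y] = Σ y·P(Y=y)
 = 0·1/6 + 3·1/4 + 4·1/3 + 7·1/4
 = 0 + 3/4 + 4/3 + 7/4
 = 23/6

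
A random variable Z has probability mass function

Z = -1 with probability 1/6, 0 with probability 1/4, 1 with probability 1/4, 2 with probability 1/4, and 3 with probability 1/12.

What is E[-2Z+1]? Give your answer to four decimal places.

-0.6667

E[-2Z+1] = Σ (-2z+1)·P(Z=z)
 = 3·1/6 + 1·1/4 + (-1)·1/4 + (-3)·1/4 + (-5)·1/12
 = 1/2 + 1/4 + (-1/4) + (-3/4) + (-5/12)
 = -2/3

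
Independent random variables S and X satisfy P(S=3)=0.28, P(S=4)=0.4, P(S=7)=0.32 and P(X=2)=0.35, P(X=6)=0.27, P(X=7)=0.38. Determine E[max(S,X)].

E[max(S,X)] = Σ_s Σ_x max(s,x) · P(S=s)P(X=x)
 = 3·0.098 + 6·0.0756 + 7·0.1064 + 4·0.14 + 6·0.108 + 7·0.152 + 7·0.112 + 7·0.0864 + 7·0.1216
 = 0.294 + 0.4536 + 0.7448 + 0.56 + 0.648 + 1.064 + 0.784 + 0.6048 + 0.8512
 = 6.0044

6.0044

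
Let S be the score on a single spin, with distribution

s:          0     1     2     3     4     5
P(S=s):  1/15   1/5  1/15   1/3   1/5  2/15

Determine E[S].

2.8

E[S] = Σ s·P(S=s)
 = 0·1/15 + 1·1/5 + 2·1/15 + 3·1/3 + 4·1/5 + 5·2/15
 = 0 + 1/5 + 2/15 + 1 + 4/5 + 2/3
 = 14/5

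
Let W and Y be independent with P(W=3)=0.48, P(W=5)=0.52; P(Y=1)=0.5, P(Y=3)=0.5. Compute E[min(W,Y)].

2

E[min(W,Y)] = Σ_w Σ_y min(w,y) · P(W=w)P(Y=y)
 = 1·0.24 + 3·0.24 + 1·0.26 + 3·0.26
 = 0.24 + 0.72 + 0.26 + 0.78
 = 2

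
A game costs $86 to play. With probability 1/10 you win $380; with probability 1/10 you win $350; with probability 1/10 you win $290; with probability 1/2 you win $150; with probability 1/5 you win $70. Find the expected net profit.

105

E[payout] = 380·1/10 + 350·1/10 + 290·1/10 + 150·1/2 + 70·1/5
 = 38 + 35 + 29 + 75 + 14
 = 191
Net = 191 - 86 = 105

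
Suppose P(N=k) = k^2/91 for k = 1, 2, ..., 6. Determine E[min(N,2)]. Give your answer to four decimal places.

E[min(N,2)] = Σ min(n,2)·P(N=n)
 = 1·1/91 + 2·4/91 + 2·9/91 + 2·16/91 + 2·25/91 + 2·36/91
 = 1/91 + 8/91 + 18/91 + 32/91 + 50/91 + 72/91
 = 181/91

1.9890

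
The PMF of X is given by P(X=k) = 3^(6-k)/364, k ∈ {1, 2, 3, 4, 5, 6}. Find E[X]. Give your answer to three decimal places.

1.492

E[X] = Σ x·P(X=x)
 = 1·243/364 + 2·81/364 + 3·27/364 + 4·9/364 + 5·3/364 + 6·1/364
 = 243/364 + 81/182 + 81/364 + 9/91 + 15/364 + 3/182
 = 543/364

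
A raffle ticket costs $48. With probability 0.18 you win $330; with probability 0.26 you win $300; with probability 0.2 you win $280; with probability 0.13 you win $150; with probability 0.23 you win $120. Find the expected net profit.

E[payout] = 330·0.18 + 300·0.26 + 280·0.2 + 150·0.13 + 120·0.23
 = 59.4 + 78 + 56 + 19.5 + 27.6
 = 240.5
Net = 240.5 - 48 = 192.5

192.5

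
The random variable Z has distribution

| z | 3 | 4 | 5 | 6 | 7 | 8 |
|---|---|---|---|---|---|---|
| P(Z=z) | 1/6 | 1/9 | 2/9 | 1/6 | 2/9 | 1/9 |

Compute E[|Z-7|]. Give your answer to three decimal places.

1.722

E[|Z-7|] = Σ |z-7|·P(Z=z)
 = 4·1/6 + 3·1/9 + 2·2/9 + 1·1/6 + 0·2/9 + 1·1/9
 = 2/3 + 1/3 + 4/9 + 1/6 + 0 + 1/9
 = 31/18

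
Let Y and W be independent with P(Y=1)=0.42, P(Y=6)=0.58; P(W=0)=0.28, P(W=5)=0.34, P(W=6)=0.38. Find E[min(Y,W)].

E[min(Y,W)] = Σ_y Σ_w min(y,w) · P(Y=y)P(W=w)
 = 0·0.1176 + 1·0.1428 + 1·0.1596 + 0·0.1624 + 5·0.1972 + 6·0.2204
 = 0 + 0.1428 + 0.1596 + 0 + 0.986 + 1.3224
 = 2.6108

2.6108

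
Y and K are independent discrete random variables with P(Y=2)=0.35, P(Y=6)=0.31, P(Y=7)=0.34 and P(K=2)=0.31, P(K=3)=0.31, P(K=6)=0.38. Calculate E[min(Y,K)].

E[min(Y,K)] = Σ_y Σ_k min(y,k) · P(Y=y)P(K=k)
 = 2·0.1085 + 2·0.1085 + 2·0.133 + 2·0.0961 + 3·0.0961 + 6·0.1178 + 2·0.1054 + 3·0.1054 + 6·0.1292
 = 0.217 + 0.217 + 0.266 + 0.1922 + 0.2883 + 0.7068 + 0.2108 + 0.3162 + 0.7752
 = 3.1895

3.1895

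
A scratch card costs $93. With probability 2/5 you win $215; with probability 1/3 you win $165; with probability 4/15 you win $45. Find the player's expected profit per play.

E[payout] = 215·2/5 + 165·1/3 + 45·4/15
 = 86 + 55 + 12
 = 153
Net = 153 - 93 = 60

60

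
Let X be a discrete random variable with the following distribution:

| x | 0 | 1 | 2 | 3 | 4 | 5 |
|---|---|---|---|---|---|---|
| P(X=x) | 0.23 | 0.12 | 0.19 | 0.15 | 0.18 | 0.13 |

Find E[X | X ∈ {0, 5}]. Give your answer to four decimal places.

1.8056

P(X ∈ {0, 5}) = 0.23 + 0.13 = 0.36.
E[X | X ∈ {0, 5}] = [0·0.23 + 5·0.13] / 0.36
 = 0.65 / 0.36
 = 65/36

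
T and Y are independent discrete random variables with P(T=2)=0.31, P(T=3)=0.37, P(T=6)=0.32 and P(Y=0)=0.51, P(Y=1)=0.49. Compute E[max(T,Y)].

3.65

E[max(T,Y)] = Σ_t Σ_y max(t,y) · P(T=t)P(Y=y)
 = 2·0.1581 + 2·0.1519 + 3·0.1887 + 3·0.1813 + 6·0.1632 + 6·0.1568
 = 0.3162 + 0.3038 + 0.5661 + 0.5439 + 0.9792 + 0.9408
 = 3.65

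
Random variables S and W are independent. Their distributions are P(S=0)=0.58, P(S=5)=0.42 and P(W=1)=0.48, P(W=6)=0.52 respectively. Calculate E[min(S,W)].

1.2936

E[min(S,W)] = Σ_s Σ_w min(s,w) · P(S=s)P(W=w)
 = 0·0.2784 + 0·0.3016 + 1·0.2016 + 5·0.2184
 = 0 + 0 + 0.2016 + 1.092
 = 1.2936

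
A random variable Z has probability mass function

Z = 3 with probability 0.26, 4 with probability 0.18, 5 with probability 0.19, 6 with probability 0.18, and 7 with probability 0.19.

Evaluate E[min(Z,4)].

E[min(Z,4)] = Σ min(z,4)·P(Z=z)
 = 3·0.26 + 4·0.18 + 4·0.19 + 4·0.18 + 4·0.19
 = 0.78 + 0.72 + 0.76 + 0.72 + 0.76
 = 3.74

3.74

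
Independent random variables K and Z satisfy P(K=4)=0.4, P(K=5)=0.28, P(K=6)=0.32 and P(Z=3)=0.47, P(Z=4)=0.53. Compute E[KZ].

17.3676

E[KZ] = Σ_k Σ_z kz · P(K=k)P(Z=z)
 = 12·0.188 + 16·0.212 + 15·0.1316 + 20·0.1484 + 18·0.1504 + 24·0.1696
 = 2.256 + 3.392 + 1.974 + 2.968 + 2.7072 + 4.0704
 = 17.3676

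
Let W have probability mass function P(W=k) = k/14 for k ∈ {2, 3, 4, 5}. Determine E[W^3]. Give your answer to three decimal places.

E[W^3] = Σ w^3·P(W=w)
 = 8·1/7 + 27·3/14 + 64·2/7 + 125·5/14
 = 8/7 + 81/14 + 128/7 + 625/14
 = 489/7

69.857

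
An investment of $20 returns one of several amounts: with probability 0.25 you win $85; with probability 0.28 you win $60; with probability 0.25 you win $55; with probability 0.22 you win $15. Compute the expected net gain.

35.1

E[payout] = 85·0.25 + 60·0.28 + 55·0.25 + 15·0.22
 = 21.25 + 16.8 + 13.75 + 3.3
 = 55.1
Net = 55.1 - 20 = 35.1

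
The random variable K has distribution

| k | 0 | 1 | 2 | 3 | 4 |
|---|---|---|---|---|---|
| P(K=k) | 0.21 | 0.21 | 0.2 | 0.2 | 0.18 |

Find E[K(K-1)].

3.76

E[K(K-1)] = Σ k(k-1)·P(K=k)
 = 0·0.21 + 0·0.21 + 2·0.2 + 6·0.2 + 12·0.18
 = 0 + 0 + 0.4 + 1.2 + 2.16
 = 3.76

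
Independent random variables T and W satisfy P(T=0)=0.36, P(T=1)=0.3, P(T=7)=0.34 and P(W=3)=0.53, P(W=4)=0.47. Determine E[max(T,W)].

4.6702

E[max(T,W)] = Σ_t Σ_w max(t,w) · P(T=t)P(W=w)
 = 3·0.1908 + 4·0.1692 + 3·0.159 + 4·0.141 + 7·0.1802 + 7·0.1598
 = 0.5724 + 0.6768 + 0.477 + 0.564 + 1.2614 + 1.1186
 = 4.6702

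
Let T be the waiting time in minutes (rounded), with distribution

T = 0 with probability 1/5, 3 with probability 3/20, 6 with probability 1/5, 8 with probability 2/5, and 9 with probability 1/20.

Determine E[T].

5.3

E[T] = Σ t·P(T=t)
 = 0·1/5 + 3·3/20 + 6·1/5 + 8·2/5 + 9·1/20
 = 0 + 9/20 + 6/5 + 16/5 + 9/20
 = 53/10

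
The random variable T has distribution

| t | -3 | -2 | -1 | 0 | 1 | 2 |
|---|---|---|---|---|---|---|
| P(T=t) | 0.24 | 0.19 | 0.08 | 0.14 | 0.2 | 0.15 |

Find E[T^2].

E[T^2] = Σ t^2·P(T=t)
 = 9·0.24 + 4·0.19 + 1·0.08 + 0·0.14 + 1·0.2 + 4·0.15
 = 2.16 + 0.76 + 0.08 + 0 + 0.2 + 0.6
 = 3.8

3.8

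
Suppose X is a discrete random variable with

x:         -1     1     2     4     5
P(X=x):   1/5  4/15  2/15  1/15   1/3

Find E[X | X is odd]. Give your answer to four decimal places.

P(X is odd) = 1/5 + 4/15 + 1/3 = 4/5.
E[X | X is odd] = [(-1)·1/5 + 1·4/15 + 5·1/3] / (4/5)
 = 26/15 / (4/5)
 = 13/6

2.1667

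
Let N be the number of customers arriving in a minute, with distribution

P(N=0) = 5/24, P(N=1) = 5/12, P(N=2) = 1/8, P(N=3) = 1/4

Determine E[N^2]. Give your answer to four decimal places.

E[N^2] = Σ n^2·P(N=n)
 = 0·5/24 + 1·5/12 + 4·1/8 + 9·1/4
 = 0 + 5/12 + 1/2 + 9/4
 = 19/6

3.1667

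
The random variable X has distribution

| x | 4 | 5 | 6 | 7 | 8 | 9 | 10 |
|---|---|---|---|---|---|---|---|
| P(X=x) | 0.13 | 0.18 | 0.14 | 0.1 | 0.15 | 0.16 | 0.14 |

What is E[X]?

E[X] = Σ x·P(X=x)
 = 4·0.13 + 5·0.18 + 6·0.14 + 7·0.1 + 8·0.15 + 9·0.16 + 10·0.14
 = 0.52 + 0.9 + 0.84 + 0.7 + 1.2 + 1.44 + 1.4
 = 7

7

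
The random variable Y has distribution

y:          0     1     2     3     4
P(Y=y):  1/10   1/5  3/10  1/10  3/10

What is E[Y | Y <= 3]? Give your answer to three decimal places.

P(Y <= 3) = 1/10 + 1/5 + 3/10 + 1/10 = 7/10.
E[Y | Y <= 3] = [0·1/10 + 1·1/5 + 2·3/10 + 3·1/10] / (7/10)
 = 11/10 / (7/10)
 = 11/7

1.571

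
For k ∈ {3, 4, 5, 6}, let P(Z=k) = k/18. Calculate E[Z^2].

E[Z^2] = Σ z^2·P(Z=z)
 = 9·1/6 + 16·2/9 + 25·5/18 + 36·1/3
 = 3/2 + 32/9 + 125/18 + 12
 = 24

24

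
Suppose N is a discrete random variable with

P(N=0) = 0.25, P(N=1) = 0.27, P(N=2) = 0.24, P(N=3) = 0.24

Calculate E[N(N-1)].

1.92

E[N(N-1)] = Σ n(n-1)·P(N=n)
 = 0·0.25 + 0·0.27 + 2·0.24 + 6·0.24
 = 0 + 0 + 0.48 + 1.44
 = 1.92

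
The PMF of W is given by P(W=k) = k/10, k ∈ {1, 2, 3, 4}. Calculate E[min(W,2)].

E[min(W,2)] = Σ min(w,2)·P(W=w)
 = 1·1/10 + 2·1/5 + 2·3/10 + 2·2/5
 = 1/10 + 2/5 + 3/5 + 4/5
 = 19/10

1.9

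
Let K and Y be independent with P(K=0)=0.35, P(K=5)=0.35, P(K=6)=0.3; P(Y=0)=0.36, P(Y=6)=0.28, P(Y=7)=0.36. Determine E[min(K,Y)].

2.272

E[min(K,Y)] = Σ_k Σ_y min(k,y) · P(K=k)P(Y=y)
 = 0·0.126 + 0·0.098 + 0·0.126 + 0·0.126 + 5·0.098 + 5·0.126 + 0·0.108 + 6·0.084 + 6·0.108
 = 0 + 0 + 0 + 0 + 0.49 + 0.63 + 0 + 0.504 + 0.648
 = 2.272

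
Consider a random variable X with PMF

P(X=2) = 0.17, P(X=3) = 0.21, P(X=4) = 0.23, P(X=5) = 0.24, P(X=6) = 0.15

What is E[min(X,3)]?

E[min(X,3)] = Σ min(x,3)·P(X=x)
 = 2·0.17 + 3·0.21 + 3·0.23 + 3·0.24 + 3·0.15
 = 0.34 + 0.63 + 0.69 + 0.72 + 0.45
 = 2.83

2.83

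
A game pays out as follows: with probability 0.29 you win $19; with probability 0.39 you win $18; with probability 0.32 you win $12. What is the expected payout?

E[payout] = 19·0.29 + 18·0.39 + 12·0.32
 = 5.51 + 7.02 + 3.84
 = 16.37

16.37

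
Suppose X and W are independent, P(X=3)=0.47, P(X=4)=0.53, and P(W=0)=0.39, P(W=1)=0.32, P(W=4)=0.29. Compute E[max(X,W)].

3.6663

E[max(X,W)] = Σ_x Σ_w max(x,w) · P(X=x)P(W=w)
 = 3·0.1833 + 3·0.1504 + 4·0.1363 + 4·0.2067 + 4·0.1696 + 4·0.1537
 = 0.5499 + 0.4512 + 0.5452 + 0.8268 + 0.6784 + 0.6148
 = 3.6663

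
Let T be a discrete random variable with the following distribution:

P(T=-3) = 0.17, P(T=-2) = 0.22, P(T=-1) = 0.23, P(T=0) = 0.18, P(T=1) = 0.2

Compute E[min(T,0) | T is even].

P(T is even) = 0.22 + 0.18 = 0.4.
E[min(T,0) | T is even] = [(-2)·0.22 + 0·0.18] / 0.4
 = -0.44 / 0.4
 = -11/10

-1.1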